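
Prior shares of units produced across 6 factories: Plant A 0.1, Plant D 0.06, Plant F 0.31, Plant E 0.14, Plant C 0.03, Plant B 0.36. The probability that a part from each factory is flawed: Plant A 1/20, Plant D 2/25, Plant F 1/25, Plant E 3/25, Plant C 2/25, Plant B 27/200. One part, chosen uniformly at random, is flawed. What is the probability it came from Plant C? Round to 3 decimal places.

0.027

By Bayes' rule, posterior ∝ prior × likelihood:
  Plant A: 0.1 × 0.05 = 0.005
  Plant D: 0.06 × 0.08 = 0.0048
  Plant F: 0.31 × 0.04 = 0.0124
  Plant E: 0.14 × 0.12 = 0.0168
  Plant C: 0.03 × 0.08 = 0.0024
  Plant B: 0.36 × 0.135 = 0.0486
Sum = 0.09.
P(Plant C | evidence) = 0.0024 / 0.09 ≈ 0.027.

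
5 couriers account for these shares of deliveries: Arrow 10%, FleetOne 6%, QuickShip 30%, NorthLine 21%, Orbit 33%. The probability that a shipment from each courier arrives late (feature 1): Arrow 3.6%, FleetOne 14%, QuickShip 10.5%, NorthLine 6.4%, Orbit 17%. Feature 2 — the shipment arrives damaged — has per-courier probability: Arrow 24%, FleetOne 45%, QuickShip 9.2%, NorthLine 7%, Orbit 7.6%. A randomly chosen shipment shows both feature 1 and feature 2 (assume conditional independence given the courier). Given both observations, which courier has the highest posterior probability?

Orbit

By Bayes' rule, posterior ∝ prior × likelihood:
  Arrow: 0.1 × 0.036 × 0.24 = 0.000864
  FleetOne: 0.06 × 0.14 × 0.45 = 0.00378
  QuickShip: 0.3 × 0.105 × 0.092 = 0.002898
  NorthLine: 0.21 × 0.064 × 0.07 = 0.0009408
  Orbit: 0.33 × 0.17 × 0.076 = 0.0042636
Sum = 0.0127464.
Largest term belongs to Orbit, so Orbit is most probable.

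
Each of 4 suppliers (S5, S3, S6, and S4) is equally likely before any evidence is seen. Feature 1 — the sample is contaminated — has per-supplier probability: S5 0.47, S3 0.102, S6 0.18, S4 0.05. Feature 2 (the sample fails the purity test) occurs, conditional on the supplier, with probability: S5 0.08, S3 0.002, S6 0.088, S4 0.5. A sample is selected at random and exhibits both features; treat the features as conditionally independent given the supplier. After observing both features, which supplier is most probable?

S5

With a uniform prior (1/4 each), posterior ∝ likelihood:
  S5: 0.47 × 0.08 = 0.0376
  S3: 0.102 × 0.002 = 0.000204
  S6: 0.18 × 0.088 = 0.01584
  S4: 0.05 × 0.5 = 0.025
Normalizing constant = 0.078644.
Largest term belongs to S5, so S5 is most probable.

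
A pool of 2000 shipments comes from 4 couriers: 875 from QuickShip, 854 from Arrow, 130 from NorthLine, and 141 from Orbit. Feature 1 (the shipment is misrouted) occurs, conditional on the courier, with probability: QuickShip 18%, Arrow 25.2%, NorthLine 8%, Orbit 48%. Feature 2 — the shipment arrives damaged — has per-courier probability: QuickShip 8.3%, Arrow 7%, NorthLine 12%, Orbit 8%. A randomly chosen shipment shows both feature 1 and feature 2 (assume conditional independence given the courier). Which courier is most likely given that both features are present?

Arrow

Prior × likelihood for each hypothesis:
  QuickShip: 0.4375 × 0.18 × 0.083 = 0.00653625
  Arrow: 0.427 × 0.252 × 0.07 = 0.00753228
  NorthLine: 0.065 × 0.08 × 0.12 = 0.000624
  Orbit: 0.0705 × 0.48 × 0.08 = 0.0027072
Total = 0.01739973.
Largest term belongs to Arrow, so Arrow is most probable.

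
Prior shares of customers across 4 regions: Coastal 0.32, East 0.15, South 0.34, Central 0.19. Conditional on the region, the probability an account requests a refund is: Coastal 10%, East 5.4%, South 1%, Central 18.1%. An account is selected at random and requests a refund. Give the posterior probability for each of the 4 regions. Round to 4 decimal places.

Coastal 0.4108, East 0.1040, South 0.0437, Central 0.4415

Compute prior × likelihood for every hypothesis:
  Coastal: 0.32 × 0.1 = 0.032
  East: 0.15 × 0.054 = 0.0081
  South: 0.34 × 0.01 = 0.0034
  Central: 0.19 × 0.181 = 0.03439
Sum = 0.07789.
P(Coastal | refund) = 0.032/0.07789 ≈ 0.4108
P(East | refund) = 0.0081/0.07789 ≈ 0.1040
P(South | refund) = 0.0034/0.07789 ≈ 0.0437
P(Central | refund) = 0.03439/0.07789 ≈ 0.4415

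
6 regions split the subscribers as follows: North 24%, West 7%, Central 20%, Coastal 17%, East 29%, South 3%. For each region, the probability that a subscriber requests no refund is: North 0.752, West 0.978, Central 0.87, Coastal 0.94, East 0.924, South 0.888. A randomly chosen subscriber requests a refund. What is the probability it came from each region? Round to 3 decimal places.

Taking complements, P(refund | each) = North 0.248, West 0.022, Central 0.13, Coastal 0.06, East 0.076, South 0.112.
By Bayes' rule, posterior ∝ prior × likelihood:
  North: 0.24 × 0.248 = 0.05952
  West: 0.07 × 0.022 = 0.00154
  Central: 0.2 × 0.13 = 0.026
  Coastal: 0.17 × 0.06 = 0.0102
  East: 0.29 × 0.076 = 0.02204
  South: 0.03 × 0.112 = 0.00336
Sum = 0.12266.
P(North | refund) = 0.05952/0.12266 ≈ 0.485
P(West | refund) = 0.00154/0.12266 ≈ 0.013
P(Central | refund) = 0.026/0.12266 ≈ 0.212
P(Coastal | refund) = 0.0102/0.12266 ≈ 0.083
P(East | refund) = 0.02204/0.12266 ≈ 0.180
P(South | refund) = 0.00336/0.12266 ≈ 0.027
(Check: 0.485+0.013+0.212+0.083+0.180+0.027 = 1.000.)

North 0.485, West 0.013, Central 0.212, Coastal 0.083, East 0.180, South 0.027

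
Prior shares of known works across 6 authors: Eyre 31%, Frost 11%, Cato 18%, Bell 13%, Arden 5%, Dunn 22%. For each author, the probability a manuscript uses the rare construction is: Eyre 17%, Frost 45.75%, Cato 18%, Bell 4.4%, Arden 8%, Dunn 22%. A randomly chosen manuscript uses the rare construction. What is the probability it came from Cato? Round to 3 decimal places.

Compute prior × likelihood for every hypothesis:
  Eyre: 0.31 × 0.17 = 0.0527
  Frost: 0.11 × 0.4575 = 0.050325
  Cato: 0.18 × 0.18 = 0.0324
  Bell: 0.13 × 0.044 = 0.00572
  Arden: 0.05 × 0.08 = 0.004
  Dunn: 0.22 × 0.22 = 0.0484
Sum = 0.193545.
P(Cato | evidence) = 0.0324 / 0.193545 ≈ 0.167.

0.167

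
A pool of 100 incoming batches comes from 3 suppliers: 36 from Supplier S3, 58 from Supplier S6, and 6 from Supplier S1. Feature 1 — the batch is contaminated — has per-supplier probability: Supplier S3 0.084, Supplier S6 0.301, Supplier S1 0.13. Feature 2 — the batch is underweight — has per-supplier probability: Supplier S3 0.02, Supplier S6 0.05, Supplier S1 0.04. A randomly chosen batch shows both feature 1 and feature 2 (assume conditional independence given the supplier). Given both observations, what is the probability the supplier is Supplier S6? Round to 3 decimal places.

0.905

Unnormalized posteriors (prior × likelihood):
  Supplier S3: 0.36 × 0.084 × 0.02 = 0.0006048
  Supplier S6: 0.58 × 0.301 × 0.05 = 0.008729
  Supplier S1: 0.06 × 0.13 × 0.04 = 0.000312
Sum = 0.0096458.
P(Supplier S6 | evidence) = 0.008729 / 0.0096458 ≈ 0.905.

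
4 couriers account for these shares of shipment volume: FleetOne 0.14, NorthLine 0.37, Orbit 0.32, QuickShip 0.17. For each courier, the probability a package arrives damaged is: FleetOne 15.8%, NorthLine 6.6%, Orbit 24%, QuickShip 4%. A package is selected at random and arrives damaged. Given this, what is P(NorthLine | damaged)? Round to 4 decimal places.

0.1876

Unnormalized posteriors (prior × likelihood):
  FleetOne: 0.14 × 0.158 = 0.02212
  NorthLine: 0.37 × 0.066 = 0.02442
  Orbit: 0.32 × 0.24 = 0.0768
  QuickShip: 0.17 × 0.04 = 0.0068
Normalizing constant = 0.13014.
P(NorthLine | evidence) = 0.02442 / 0.13014 ≈ 0.1876.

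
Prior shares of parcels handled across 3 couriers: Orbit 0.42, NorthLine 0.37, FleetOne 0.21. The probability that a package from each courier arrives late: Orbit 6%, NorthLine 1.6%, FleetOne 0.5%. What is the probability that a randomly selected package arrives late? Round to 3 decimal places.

0.032

Unnormalized posteriors (prior × likelihood):
  Orbit: 0.42 × 0.06 = 0.0252
  NorthLine: 0.37 × 0.016 = 0.00592
  FleetOne: 0.21 × 0.005 = 0.00105
P(late) = 0.0252 + 0.00592 + 0.00105 = 0.03217 → 0.032.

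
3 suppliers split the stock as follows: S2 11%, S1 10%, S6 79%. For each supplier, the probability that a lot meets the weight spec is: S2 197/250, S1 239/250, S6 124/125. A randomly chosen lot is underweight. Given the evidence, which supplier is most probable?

Taking complements, P(underweight | each) = S2 0.212, S1 0.044, S6 0.008.
Prior × likelihood for each hypothesis:
  S2: 0.11 × 0.212 = 0.02332
  S1: 0.1 × 0.044 = 0.0044
  S6: 0.79 × 0.008 = 0.00632
Normalizing constant = 0.03404.
Largest term belongs to S2, so S2 is most probable.

S2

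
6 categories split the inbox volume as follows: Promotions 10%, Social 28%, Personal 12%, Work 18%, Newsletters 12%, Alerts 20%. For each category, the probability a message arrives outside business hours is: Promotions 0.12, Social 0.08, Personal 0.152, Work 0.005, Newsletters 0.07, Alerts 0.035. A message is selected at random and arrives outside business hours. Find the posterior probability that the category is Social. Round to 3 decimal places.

By Bayes' rule, posterior ∝ prior × likelihood:
  Promotions: 0.1 × 0.12 = 0.012
  Social: 0.28 × 0.08 = 0.0224
  Personal: 0.12 × 0.152 = 0.01824
  Work: 0.18 × 0.005 = 0.0009
  Newsletters: 0.12 × 0.07 = 0.0084
  Alerts: 0.2 × 0.035 = 0.007
Normalizing constant = 0.06894.
P(Social | evidence) = 0.0224 / 0.06894 ≈ 0.325.

0.325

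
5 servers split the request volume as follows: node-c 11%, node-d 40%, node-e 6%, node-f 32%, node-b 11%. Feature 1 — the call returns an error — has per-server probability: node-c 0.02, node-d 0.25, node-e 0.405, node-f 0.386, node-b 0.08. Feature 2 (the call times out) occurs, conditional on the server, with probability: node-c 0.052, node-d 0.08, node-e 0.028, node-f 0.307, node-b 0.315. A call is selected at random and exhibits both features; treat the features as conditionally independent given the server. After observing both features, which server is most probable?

node-f

Prior × likelihood for each hypothesis:
  node-c: 0.11 × 0.02 × 0.052 = 0.0001144
  node-d: 0.4 × 0.25 × 0.08 = 0.008
  node-e: 0.06 × 0.405 × 0.028 = 0.0006804
  node-f: 0.32 × 0.386 × 0.307 = 0.03792064
  node-b: 0.11 × 0.08 × 0.315 = 0.002772
Sum = 0.04948744.
Largest term belongs to node-f, so node-f is most probable.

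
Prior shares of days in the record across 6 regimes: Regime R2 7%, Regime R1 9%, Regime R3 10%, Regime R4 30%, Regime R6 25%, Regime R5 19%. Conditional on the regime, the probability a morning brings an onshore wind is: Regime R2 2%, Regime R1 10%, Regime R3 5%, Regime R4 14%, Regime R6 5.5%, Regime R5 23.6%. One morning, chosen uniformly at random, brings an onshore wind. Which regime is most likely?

Unnormalized posteriors (prior × likelihood):
  Regime R2: 0.07 × 0.02 = 0.0014
  Regime R1: 0.09 × 0.1 = 0.009
  Regime R3: 0.1 × 0.05 = 0.005
  Regime R4: 0.3 × 0.14 = 0.042
  Regime R6: 0.25 × 0.055 = 0.01375
  Regime R5: 0.19 × 0.236 = 0.04484
Sum = 0.11599.
Largest term belongs to Regime R5, so Regime R5 is most probable.

Regime R5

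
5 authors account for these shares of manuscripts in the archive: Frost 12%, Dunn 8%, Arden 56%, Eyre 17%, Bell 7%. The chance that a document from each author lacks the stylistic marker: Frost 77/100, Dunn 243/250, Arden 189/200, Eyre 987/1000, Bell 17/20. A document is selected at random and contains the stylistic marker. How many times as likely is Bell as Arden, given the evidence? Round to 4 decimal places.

0.3409

Taking complements, P(marker | each) = Frost 0.23, Dunn 0.028, Arden 0.055, Eyre 0.013, Bell 0.15.
Compute prior × likelihood for every hypothesis:
  Frost: 0.12 × 0.23 = 0.0276
  Dunn: 0.08 × 0.028 = 0.00224
  Arden: 0.56 × 0.055 = 0.0308
  Eyre: 0.17 × 0.013 = 0.00221
  Bell: 0.07 × 0.15 = 0.0105
Normalizing constant = 0.07335.
The ratio is 0.0105 / 0.0308 (the normalizer cancels) = 0.3409.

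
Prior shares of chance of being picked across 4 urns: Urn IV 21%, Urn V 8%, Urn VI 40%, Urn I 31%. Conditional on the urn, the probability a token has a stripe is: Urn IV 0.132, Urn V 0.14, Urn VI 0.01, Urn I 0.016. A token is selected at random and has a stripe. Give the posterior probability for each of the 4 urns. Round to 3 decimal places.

Unnormalized posteriors (prior × likelihood):
  Urn IV: 0.21 × 0.132 = 0.02772
  Urn V: 0.08 × 0.14 = 0.0112
  Urn VI: 0.4 × 0.01 = 0.004
  Urn I: 0.31 × 0.016 = 0.00496
Total = 0.04788.
P(Urn IV | striped) = 0.02772/0.04788 ≈ 0.579
P(Urn V | striped) = 0.0112/0.04788 ≈ 0.234
P(Urn VI | striped) = 0.004/0.04788 ≈ 0.084
P(Urn I | striped) = 0.00496/0.04788 ≈ 0.104

Urn IV 0.579, Urn V 0.234, Urn VI 0.084, Urn I 0.104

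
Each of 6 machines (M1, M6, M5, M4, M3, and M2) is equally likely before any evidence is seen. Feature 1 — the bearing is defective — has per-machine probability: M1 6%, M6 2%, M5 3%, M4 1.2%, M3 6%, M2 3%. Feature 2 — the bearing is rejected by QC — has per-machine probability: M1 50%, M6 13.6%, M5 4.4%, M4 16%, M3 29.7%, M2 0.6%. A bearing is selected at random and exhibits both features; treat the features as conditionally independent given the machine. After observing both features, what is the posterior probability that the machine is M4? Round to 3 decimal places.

0.036

Since the prior is uniform, the posterior is proportional to the likelihood:
  M1: 0.06 × 0.5 = 0.03
  M6: 0.02 × 0.136 = 0.00272
  M5: 0.03 × 0.044 = 0.00132
  M4: 0.012 × 0.16 = 0.00192
  M3: 0.06 × 0.297 = 0.01782
  M2: 0.03 × 0.006 = 0.00018
Total = 0.05396.
P(M4 | evidence) = 0.00192 / 0.05396 ≈ 0.036.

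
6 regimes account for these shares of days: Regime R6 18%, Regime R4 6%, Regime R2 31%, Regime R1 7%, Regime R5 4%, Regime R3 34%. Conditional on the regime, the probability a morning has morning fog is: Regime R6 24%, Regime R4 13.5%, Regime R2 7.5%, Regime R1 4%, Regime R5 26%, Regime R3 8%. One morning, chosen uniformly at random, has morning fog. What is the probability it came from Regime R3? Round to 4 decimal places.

0.2366

Prior × likelihood for each hypothesis:
  Regime R6: 0.18 × 0.24 = 0.0432
  Regime R4: 0.06 × 0.135 = 0.0081
  Regime R2: 0.31 × 0.075 = 0.02325
  Regime R1: 0.07 × 0.04 = 0.0028
  Regime R5: 0.04 × 0.26 = 0.0104
  Regime R3: 0.34 × 0.08 = 0.0272
Sum = 0.11495.
P(Regime R3 | evidence) = 0.0272 / 0.11495 ≈ 0.2366.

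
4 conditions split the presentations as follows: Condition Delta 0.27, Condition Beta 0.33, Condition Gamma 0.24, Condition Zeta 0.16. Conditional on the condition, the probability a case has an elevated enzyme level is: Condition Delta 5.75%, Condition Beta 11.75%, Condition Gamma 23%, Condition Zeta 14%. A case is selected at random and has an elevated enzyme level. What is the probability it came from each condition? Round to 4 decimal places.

Condition Delta 0.1177, Condition Beta 0.2940, Condition Gamma 0.4185, Condition Zeta 0.1698

Prior × likelihood for each hypothesis:
  Condition Delta: 0.27 × 0.0575 = 0.015525
  Condition Beta: 0.33 × 0.1175 = 0.038775
  Condition Gamma: 0.24 × 0.23 = 0.0552
  Condition Zeta: 0.16 × 0.14 = 0.0224
Normalizing constant = 0.1319.
P(Condition Delta | elevated) = 0.015525/0.1319 ≈ 0.1177
P(Condition Beta | elevated) = 0.038775/0.1319 ≈ 0.2940
P(Condition Gamma | elevated) = 0.0552/0.1319 ≈ 0.4185
P(Condition Zeta | elevated) = 0.0224/0.1319 ≈ 0.1698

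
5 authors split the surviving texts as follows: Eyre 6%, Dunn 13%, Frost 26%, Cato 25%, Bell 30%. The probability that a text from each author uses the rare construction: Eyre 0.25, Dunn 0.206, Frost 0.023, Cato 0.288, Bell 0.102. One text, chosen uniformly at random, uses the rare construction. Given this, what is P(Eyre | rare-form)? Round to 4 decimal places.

0.0998

Compute prior × likelihood for every hypothesis:
  Eyre: 0.06 × 0.25 = 0.015
  Dunn: 0.13 × 0.206 = 0.02678
  Frost: 0.26 × 0.023 = 0.00598
  Cato: 0.25 × 0.288 = 0.072
  Bell: 0.3 × 0.102 = 0.0306
Total = 0.15036.
P(Eyre | evidence) = 0.015 / 0.15036 ≈ 0.0998.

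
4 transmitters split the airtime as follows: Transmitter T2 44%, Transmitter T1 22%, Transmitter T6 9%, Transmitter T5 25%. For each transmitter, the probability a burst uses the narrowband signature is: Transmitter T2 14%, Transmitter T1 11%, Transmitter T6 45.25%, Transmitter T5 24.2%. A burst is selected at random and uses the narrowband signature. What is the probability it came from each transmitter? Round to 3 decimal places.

Transmitter T2 0.329, Transmitter T1 0.129, Transmitter T6 0.218, Transmitter T5 0.323

Compute prior × likelihood for every hypothesis:
  Transmitter T2: 0.44 × 0.14 = 0.0616
  Transmitter T1: 0.22 × 0.11 = 0.0242
  Transmitter T6: 0.09 × 0.4525 = 0.040725
  Transmitter T5: 0.25 × 0.242 = 0.0605
Total = 0.187025.
P(Transmitter T2 | narrowband) = 0.0616/0.187025 ≈ 0.329
P(Transmitter T1 | narrowband) = 0.0242/0.187025 ≈ 0.129
P(Transmitter T6 | narrowband) = 0.040725/0.187025 ≈ 0.218
P(Transmitter T5 | narrowband) = 0.0605/0.187025 ≈ 0.323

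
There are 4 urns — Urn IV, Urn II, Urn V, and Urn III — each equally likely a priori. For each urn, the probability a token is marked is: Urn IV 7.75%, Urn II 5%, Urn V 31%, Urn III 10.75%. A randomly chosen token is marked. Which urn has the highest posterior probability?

With a uniform prior (1/4 each), posterior ∝ likelihood:
  Urn IV: 0.0775
  Urn II: 0.05
  Urn V: 0.31
  Urn III: 0.1075
Total = 0.545.
Largest term belongs to Urn V, so Urn V is most probable.

Urn V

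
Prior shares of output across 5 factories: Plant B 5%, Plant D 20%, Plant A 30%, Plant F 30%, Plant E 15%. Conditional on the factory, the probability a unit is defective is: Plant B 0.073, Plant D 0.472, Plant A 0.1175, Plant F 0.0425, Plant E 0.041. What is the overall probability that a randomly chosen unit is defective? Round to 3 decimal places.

0.152

Prior × likelihood for each hypothesis:
  Plant B: 0.05 × 0.073 = 0.00365
  Plant D: 0.2 × 0.472 = 0.0944
  Plant A: 0.3 × 0.1175 = 0.03525
  Plant F: 0.3 × 0.0425 = 0.01275
  Plant E: 0.15 × 0.041 = 0.00615
P(defective) = 0.00365 + 0.0944 + 0.03525 + 0.01275 + 0.00615 = 0.1522 → 0.152.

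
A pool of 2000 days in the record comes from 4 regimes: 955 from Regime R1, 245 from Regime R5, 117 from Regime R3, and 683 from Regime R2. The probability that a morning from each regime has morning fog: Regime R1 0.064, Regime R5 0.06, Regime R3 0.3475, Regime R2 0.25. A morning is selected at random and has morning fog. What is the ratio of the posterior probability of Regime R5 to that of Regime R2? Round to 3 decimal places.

By Bayes' rule, posterior ∝ prior × likelihood:
  Regime R1: 0.4775 × 0.064 = 0.03056
  Regime R5: 0.1225 × 0.06 = 0.00735
  Regime R3: 0.0585 × 0.3475 = 0.02032875
  Regime R2: 0.3415 × 0.25 = 0.085375
Sum = 0.14361375.
The ratio is 0.00735 / 0.085375 (the normalizer cancels) = 0.086.

0.086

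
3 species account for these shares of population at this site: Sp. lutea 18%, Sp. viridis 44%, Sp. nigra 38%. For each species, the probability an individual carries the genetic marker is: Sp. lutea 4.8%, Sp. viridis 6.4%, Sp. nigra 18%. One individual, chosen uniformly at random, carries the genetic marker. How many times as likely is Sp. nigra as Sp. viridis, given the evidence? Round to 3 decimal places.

2.429

Unnormalized posteriors (prior × likelihood):
  Sp. lutea: 0.18 × 0.048 = 0.00864
  Sp. viridis: 0.44 × 0.064 = 0.02816
  Sp. nigra: 0.38 × 0.18 = 0.0684
Sum = 0.1052.
The ratio is 0.0684 / 0.02816 (the normalizer cancels) = 2.429.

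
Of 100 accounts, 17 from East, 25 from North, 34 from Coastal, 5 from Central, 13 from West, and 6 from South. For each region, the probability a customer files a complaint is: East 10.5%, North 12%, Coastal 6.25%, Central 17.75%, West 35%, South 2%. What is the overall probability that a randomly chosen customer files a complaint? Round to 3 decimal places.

Compute prior × likelihood for every hypothesis:
  East: 0.17 × 0.105 = 0.01785
  North: 0.25 × 0.12 = 0.03
  Coastal: 0.34 × 0.0625 = 0.02125
  Central: 0.05 × 0.1775 = 0.008875
  West: 0.13 × 0.35 = 0.0455
  South: 0.06 × 0.02 = 0.0012
P(complaint) = 0.01785 + 0.03 + 0.02125 + 0.008875 + 0.0455 + 0.0012 = 0.124675 → 0.125.

0.125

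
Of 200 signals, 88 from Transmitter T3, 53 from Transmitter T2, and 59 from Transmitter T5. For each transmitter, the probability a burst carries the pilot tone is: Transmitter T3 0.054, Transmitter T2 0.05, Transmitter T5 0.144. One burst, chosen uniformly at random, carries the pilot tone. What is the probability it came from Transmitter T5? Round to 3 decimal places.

0.534

Prior × likelihood for each hypothesis:
  Transmitter T3: 0.44 × 0.054 = 0.02376
  Transmitter T2: 0.265 × 0.05 = 0.01325
  Transmitter T5: 0.295 × 0.144 = 0.04248
Total = 0.07949.
P(Transmitter T5 | evidence) = 0.04248 / 0.07949 ≈ 0.534.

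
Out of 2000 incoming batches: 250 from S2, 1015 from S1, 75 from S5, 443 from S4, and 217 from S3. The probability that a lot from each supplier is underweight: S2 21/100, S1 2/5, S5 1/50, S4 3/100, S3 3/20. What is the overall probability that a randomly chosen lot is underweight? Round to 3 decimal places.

0.253

Unnormalized posteriors (prior × likelihood):
  S2: 0.125 × 0.21 = 0.02625
  S1: 0.5075 × 0.4 = 0.203
  S5: 0.0375 × 0.02 = 0.00075
  S4: 0.2215 × 0.03 = 0.006645
  S3: 0.1085 × 0.15 = 0.016275
P(underweight) = 0.02625 + 0.203 + 0.00075 + 0.006645 + 0.016275 = 0.25292 → 0.253.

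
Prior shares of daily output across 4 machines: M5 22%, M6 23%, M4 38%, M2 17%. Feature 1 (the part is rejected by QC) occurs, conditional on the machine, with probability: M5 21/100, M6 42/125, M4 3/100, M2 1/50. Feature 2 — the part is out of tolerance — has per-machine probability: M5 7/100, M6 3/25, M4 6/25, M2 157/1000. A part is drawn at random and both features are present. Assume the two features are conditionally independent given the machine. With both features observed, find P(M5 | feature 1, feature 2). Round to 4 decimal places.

Compute prior × likelihood for every hypothesis:
  M5: 0.22 × 0.21 × 0.07 = 0.003234
  M6: 0.23 × 0.336 × 0.12 = 0.0092736
  M4: 0.38 × 0.03 × 0.24 = 0.002736
  M2: 0.17 × 0.02 × 0.157 = 0.0005338
Normalizing constant = 0.0157774.
P(M5 | evidence) = 0.003234 / 0.0157774 ≈ 0.2050.

0.2050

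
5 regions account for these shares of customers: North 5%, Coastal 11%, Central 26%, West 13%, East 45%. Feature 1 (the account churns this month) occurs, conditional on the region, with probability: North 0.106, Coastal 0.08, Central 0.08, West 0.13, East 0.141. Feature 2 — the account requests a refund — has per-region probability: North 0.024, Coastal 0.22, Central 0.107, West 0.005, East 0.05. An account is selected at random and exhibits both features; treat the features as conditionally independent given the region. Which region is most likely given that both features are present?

East

Unnormalized posteriors (prior × likelihood):
  North: 0.05 × 0.106 × 0.024 = 0.0001272
  Coastal: 0.11 × 0.08 × 0.22 = 0.001936
  Central: 0.26 × 0.08 × 0.107 = 0.0022256
  West: 0.13 × 0.13 × 0.005 = 0.0000845
  East: 0.45 × 0.141 × 0.05 = 0.0031725
Normalizing constant = 0.0075458.
Largest term belongs to East, so East is most probable.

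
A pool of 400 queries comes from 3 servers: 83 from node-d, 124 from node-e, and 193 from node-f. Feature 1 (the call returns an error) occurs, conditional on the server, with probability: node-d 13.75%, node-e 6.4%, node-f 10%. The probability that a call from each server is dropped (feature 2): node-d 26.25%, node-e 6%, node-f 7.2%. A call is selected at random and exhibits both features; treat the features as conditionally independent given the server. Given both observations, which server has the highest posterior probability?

Unnormalized posteriors (prior × likelihood):
  node-d: 0.2075 × 0.1375 × 0.2625 = 0.007489453125
  node-e: 0.31 × 0.064 × 0.06 = 0.0011904
  node-f: 0.4825 × 0.1 × 0.072 = 0.003474
Normalizing constant = 0.012153853125.
Largest term belongs to node-d, so node-d is most probable.

node-d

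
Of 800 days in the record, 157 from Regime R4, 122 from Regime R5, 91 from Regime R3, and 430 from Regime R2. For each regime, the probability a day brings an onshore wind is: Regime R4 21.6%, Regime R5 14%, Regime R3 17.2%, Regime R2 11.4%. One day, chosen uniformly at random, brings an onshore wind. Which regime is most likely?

Prior × likelihood for each hypothesis:
  Regime R4: 0.19625 × 0.216 = 0.04239
  Regime R5: 0.1525 × 0.14 = 0.02135
  Regime R3: 0.11375 × 0.172 = 0.019565
  Regime R2: 0.5375 × 0.114 = 0.061275
Total = 0.14458.
Largest term belongs to Regime R2, so Regime R2 is most probable.

Regime R2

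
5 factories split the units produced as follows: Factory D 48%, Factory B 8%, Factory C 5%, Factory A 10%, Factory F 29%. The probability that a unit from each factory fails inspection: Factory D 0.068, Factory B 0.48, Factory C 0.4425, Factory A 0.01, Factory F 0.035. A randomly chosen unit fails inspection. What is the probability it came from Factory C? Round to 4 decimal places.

By Bayes' rule, posterior ∝ prior × likelihood:
  Factory D: 0.48 × 0.068 = 0.03264
  Factory B: 0.08 × 0.48 = 0.0384
  Factory C: 0.05 × 0.4425 = 0.022125
  Factory A: 0.1 × 0.01 = 0.001
  Factory F: 0.29 × 0.035 = 0.01015
Sum = 0.104315.
P(Factory C | evidence) = 0.022125 / 0.104315 ≈ 0.2121.

0.2121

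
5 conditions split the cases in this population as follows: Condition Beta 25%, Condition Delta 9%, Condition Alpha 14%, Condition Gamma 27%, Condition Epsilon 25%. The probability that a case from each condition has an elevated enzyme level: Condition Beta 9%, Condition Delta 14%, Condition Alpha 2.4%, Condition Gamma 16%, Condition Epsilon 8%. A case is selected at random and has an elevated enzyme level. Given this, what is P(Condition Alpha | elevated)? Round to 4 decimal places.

Compute prior × likelihood for every hypothesis:
  Condition Beta: 0.25 × 0.09 = 0.0225
  Condition Delta: 0.09 × 0.14 = 0.0126
  Condition Alpha: 0.14 × 0.024 = 0.00336
  Condition Gamma: 0.27 × 0.16 = 0.0432
  Condition Epsilon: 0.25 × 0.08 = 0.02
Normalizing constant = 0.10166.
P(Condition Alpha | evidence) = 0.00336 / 0.10166 ≈ 0.0331.

0.0331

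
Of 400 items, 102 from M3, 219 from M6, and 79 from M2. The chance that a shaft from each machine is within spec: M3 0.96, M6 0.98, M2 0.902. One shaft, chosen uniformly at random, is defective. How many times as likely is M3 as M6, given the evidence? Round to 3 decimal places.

Taking complements, P(defective | each) = M3 0.04, M6 0.02, M2 0.098.
Compute prior × likelihood for every hypothesis:
  M3: 0.255 × 0.04 = 0.0102
  M6: 0.5475 × 0.02 = 0.01095
  M2: 0.1975 × 0.098 = 0.019355
Sum = 0.040505.
The ratio is 0.0102 / 0.01095 (the normalizer cancels) = 0.932.

0.932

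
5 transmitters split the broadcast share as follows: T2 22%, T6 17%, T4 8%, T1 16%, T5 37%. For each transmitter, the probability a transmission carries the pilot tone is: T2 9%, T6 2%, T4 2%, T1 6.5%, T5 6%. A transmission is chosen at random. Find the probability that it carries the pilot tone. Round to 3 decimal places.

0.057

By Bayes' rule, posterior ∝ prior × likelihood:
  T2: 0.22 × 0.09 = 0.0198
  T6: 0.17 × 0.02 = 0.0034
  T4: 0.08 × 0.02 = 0.0016
  T1: 0.16 × 0.065 = 0.0104
  T5: 0.37 × 0.06 = 0.0222
P(pilot) = 0.0198 + 0.0034 + 0.0016 + 0.0104 + 0.0222 = 0.0574 → 0.057.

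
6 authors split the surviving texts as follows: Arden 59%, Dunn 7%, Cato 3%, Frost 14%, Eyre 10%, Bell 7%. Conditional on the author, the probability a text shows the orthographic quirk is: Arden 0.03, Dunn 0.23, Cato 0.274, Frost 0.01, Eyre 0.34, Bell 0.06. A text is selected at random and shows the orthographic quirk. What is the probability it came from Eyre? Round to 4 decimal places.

Unnormalized posteriors (prior × likelihood):
  Arden: 0.59 × 0.03 = 0.0177
  Dunn: 0.07 × 0.23 = 0.0161
  Cato: 0.03 × 0.274 = 0.00822
  Frost: 0.14 × 0.01 = 0.0014
  Eyre: 0.1 × 0.34 = 0.034
  Bell: 0.07 × 0.06 = 0.0042
Sum = 0.08162.
P(Eyre | evidence) = 0.034 / 0.08162 ≈ 0.4166.

0.4166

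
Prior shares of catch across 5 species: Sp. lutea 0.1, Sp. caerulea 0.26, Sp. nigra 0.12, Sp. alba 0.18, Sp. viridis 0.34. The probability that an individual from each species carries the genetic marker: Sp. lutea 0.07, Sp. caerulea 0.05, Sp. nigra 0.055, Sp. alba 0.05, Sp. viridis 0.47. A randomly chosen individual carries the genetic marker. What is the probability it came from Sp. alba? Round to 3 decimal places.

0.046

Compute prior × likelihood for every hypothesis:
  Sp. lutea: 0.1 × 0.07 = 0.007
  Sp. caerulea: 0.26 × 0.05 = 0.013
  Sp. nigra: 0.12 × 0.055 = 0.0066
  Sp. alba: 0.18 × 0.05 = 0.009
  Sp. viridis: 0.34 × 0.47 = 0.1598
Sum = 0.1954.
P(Sp. alba | evidence) = 0.009 / 0.1954 ≈ 0.046.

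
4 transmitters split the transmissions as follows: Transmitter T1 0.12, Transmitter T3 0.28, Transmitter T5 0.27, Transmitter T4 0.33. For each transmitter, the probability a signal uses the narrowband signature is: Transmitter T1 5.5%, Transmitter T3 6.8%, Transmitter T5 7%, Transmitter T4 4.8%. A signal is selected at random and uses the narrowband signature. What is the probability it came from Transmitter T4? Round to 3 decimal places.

0.262

Compute prior × likelihood for every hypothesis:
  Transmitter T1: 0.12 × 0.055 = 0.0066
  Transmitter T3: 0.28 × 0.068 = 0.01904
  Transmitter T5: 0.27 × 0.07 = 0.0189
  Transmitter T4: 0.33 × 0.048 = 0.01584
Normalizing constant = 0.06038.
P(Transmitter T4 | evidence) = 0.01584 / 0.06038 ≈ 0.262.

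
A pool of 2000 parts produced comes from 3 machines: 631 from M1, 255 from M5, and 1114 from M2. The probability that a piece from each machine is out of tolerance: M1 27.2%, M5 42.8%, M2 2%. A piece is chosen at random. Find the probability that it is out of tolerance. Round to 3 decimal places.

Unnormalized posteriors (prior × likelihood):
  M1: 0.3155 × 0.272 = 0.085816
  M5: 0.1275 × 0.428 = 0.05457
  M2: 0.557 × 0.02 = 0.01114
P(oversize) = 0.085816 + 0.05457 + 0.01114 = 0.151526 → 0.152.

0.152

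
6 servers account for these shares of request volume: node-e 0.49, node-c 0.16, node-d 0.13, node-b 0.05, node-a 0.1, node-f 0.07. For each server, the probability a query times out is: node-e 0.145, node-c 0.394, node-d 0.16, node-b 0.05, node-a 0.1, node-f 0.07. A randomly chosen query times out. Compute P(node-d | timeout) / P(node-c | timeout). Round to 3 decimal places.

Compute prior × likelihood for every hypothesis:
  node-e: 0.49 × 0.145 = 0.07105
  node-c: 0.16 × 0.394 = 0.06304
  node-d: 0.13 × 0.16 = 0.0208
  node-b: 0.05 × 0.05 = 0.0025
  node-a: 0.1 × 0.1 = 0.01
  node-f: 0.07 × 0.07 = 0.0049
Total = 0.17229.
The ratio is 0.0208 / 0.06304 (the normalizer cancels) = 0.330.

0.330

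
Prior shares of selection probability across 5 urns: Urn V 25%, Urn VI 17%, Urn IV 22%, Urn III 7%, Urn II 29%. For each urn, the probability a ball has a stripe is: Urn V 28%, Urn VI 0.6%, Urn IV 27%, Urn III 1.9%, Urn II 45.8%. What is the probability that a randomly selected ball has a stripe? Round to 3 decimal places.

0.265

Compute prior × likelihood for every hypothesis:
  Urn V: 0.25 × 0.28 = 0.07
  Urn VI: 0.17 × 0.006 = 0.00102
  Urn IV: 0.22 × 0.27 = 0.0594
  Urn III: 0.07 × 0.019 = 0.00133
  Urn II: 0.29 × 0.458 = 0.13282
P(striped) = 0.07 + 0.00102 + 0.0594 + 0.00133 + 0.13282 = 0.26457 → 0.265.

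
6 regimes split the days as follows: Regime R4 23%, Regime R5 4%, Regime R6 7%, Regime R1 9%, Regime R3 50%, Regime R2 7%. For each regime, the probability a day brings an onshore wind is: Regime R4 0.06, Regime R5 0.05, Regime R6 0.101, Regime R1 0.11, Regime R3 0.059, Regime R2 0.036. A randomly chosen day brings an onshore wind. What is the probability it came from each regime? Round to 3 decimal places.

Regime R4 0.213, Regime R5 0.031, Regime R6 0.109, Regime R1 0.153, Regime R3 0.455, Regime R2 0.039

Unnormalized posteriors (prior × likelihood):
  Regime R4: 0.23 × 0.06 = 0.0138
  Regime R5: 0.04 × 0.05 = 0.002
  Regime R6: 0.07 × 0.101 = 0.00707
  Regime R1: 0.09 × 0.11 = 0.0099
  Regime R3: 0.5 × 0.059 = 0.0295
  Regime R2: 0.07 × 0.036 = 0.00252
Sum = 0.06479.
P(Regime R4 | onshore) = 0.0138/0.06479 ≈ 0.213
P(Regime R5 | onshore) = 0.002/0.06479 ≈ 0.031
P(Regime R6 | onshore) = 0.00707/0.06479 ≈ 0.109
P(Regime R1 | onshore) = 0.0099/0.06479 ≈ 0.153
P(Regime R3 | onshore) = 0.0295/0.06479 ≈ 0.455
P(Regime R2 | onshore) = 0.00252/0.06479 ≈ 0.039
(Check: 0.213+0.031+0.109+0.153+0.455+0.039 = 1.000.)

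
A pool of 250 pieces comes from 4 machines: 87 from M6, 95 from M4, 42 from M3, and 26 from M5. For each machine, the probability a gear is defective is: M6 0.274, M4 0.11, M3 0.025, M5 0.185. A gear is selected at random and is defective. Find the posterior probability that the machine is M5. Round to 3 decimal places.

0.120

Unnormalized posteriors (prior × likelihood):
  M6: 0.348 × 0.274 = 0.095352
  M4: 0.38 × 0.11 = 0.0418
  M3: 0.168 × 0.025 = 0.0042
  M5: 0.104 × 0.185 = 0.01924
Total = 0.160592.
P(M5 | evidence) = 0.01924 / 0.160592 ≈ 0.120.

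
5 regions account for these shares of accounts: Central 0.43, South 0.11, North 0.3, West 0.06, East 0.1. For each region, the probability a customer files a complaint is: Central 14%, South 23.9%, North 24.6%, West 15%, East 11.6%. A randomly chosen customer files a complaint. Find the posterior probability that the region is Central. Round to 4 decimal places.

0.3328

Compute prior × likelihood for every hypothesis:
  Central: 0.43 × 0.14 = 0.0602
  South: 0.11 × 0.239 = 0.02629
  North: 0.3 × 0.246 = 0.0738
  West: 0.06 × 0.15 = 0.009
  East: 0.1 × 0.116 = 0.0116
Total = 0.18089.
P(Central | evidence) = 0.0602 / 0.18089 ≈ 0.3328.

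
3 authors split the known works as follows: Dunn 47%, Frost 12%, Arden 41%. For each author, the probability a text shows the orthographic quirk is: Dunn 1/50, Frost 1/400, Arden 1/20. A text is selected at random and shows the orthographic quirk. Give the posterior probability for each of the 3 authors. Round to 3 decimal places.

Prior × likelihood for each hypothesis:
  Dunn: 0.47 × 0.02 = 0.0094
  Frost: 0.12 × 0.0025 = 0.0003
  Arden: 0.41 × 0.05 = 0.0205
Normalizing constant = 0.0302.
P(Dunn | quirk) = 0.0094/0.0302 ≈ 0.311
P(Frost | quirk) = 0.0003/0.0302 ≈ 0.010
P(Arden | quirk) = 0.0205/0.0302 ≈ 0.679

Dunn 0.311, Frost 0.010, Arden 0.679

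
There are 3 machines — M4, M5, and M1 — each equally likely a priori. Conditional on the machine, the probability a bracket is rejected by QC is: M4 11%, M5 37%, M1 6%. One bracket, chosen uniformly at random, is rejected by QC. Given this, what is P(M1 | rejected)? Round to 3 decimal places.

0.111

Since the prior is uniform, the posterior is proportional to the likelihood:
  M4: 0.11
  M5: 0.37
  M1: 0.06
Sum = 0.54.
P(M1 | evidence) = 0.06 / 0.54 ≈ 0.111.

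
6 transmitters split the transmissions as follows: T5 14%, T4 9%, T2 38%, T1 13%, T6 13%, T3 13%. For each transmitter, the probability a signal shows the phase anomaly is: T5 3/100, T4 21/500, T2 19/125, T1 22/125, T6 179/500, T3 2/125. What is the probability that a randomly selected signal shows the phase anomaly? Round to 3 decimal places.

0.137

Unnormalized posteriors (prior × likelihood):
  T5: 0.14 × 0.03 = 0.0042
  T4: 0.09 × 0.042 = 0.00378
  T2: 0.38 × 0.152 = 0.05776
  T1: 0.13 × 0.176 = 0.02288
  T6: 0.13 × 0.358 = 0.04654
  T3: 0.13 × 0.016 = 0.00208
P(anomaly) = 0.0042 + 0.00378 + 0.05776 + 0.02288 + 0.04654 + 0.00208 = 0.13724 → 0.137.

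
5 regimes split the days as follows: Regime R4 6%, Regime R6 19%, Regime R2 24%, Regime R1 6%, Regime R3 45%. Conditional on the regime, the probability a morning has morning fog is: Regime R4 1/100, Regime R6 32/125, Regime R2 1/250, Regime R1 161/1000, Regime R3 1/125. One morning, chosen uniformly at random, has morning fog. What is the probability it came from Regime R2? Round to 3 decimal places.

Compute prior × likelihood for every hypothesis:
  Regime R4: 0.06 × 0.01 = 0.0006
  Regime R6: 0.19 × 0.256 = 0.04864
  Regime R2: 0.24 × 0.004 = 0.00096
  Regime R1: 0.06 × 0.161 = 0.00966
  Regime R3: 0.45 × 0.008 = 0.0036
Total = 0.06346.
P(Regime R2 | evidence) = 0.00096 / 0.06346 ≈ 0.015.

0.015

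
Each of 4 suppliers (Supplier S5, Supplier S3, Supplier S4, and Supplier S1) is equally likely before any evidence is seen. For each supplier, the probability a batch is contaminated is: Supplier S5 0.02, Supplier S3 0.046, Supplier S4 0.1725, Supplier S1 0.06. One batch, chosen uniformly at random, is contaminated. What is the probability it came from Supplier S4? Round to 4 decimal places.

With a uniform prior (1/4 each), posterior ∝ likelihood:
  Supplier S5: 0.02
  Supplier S3: 0.046
  Supplier S4: 0.1725
  Supplier S1: 0.06
Total = 0.2985.
P(Supplier S4 | evidence) = 0.1725 / 0.2985 ≈ 0.5779.

0.5779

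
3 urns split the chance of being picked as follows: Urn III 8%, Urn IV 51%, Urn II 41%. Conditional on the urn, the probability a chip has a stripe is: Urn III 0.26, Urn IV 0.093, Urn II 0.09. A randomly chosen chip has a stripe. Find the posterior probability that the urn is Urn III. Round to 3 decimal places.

Unnormalized posteriors (prior × likelihood):
  Urn III: 0.08 × 0.26 = 0.0208
  Urn IV: 0.51 × 0.093 = 0.04743
  Urn II: 0.41 × 0.09 = 0.0369
Total = 0.10513.
P(Urn III | evidence) = 0.0208 / 0.10513 ≈ 0.198.

0.198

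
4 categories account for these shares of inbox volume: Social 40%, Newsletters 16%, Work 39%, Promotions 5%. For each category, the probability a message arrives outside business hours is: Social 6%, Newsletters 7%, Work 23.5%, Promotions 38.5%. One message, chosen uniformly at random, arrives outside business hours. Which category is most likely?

Prior × likelihood for each hypothesis:
  Social: 0.4 × 0.06 = 0.024
  Newsletters: 0.16 × 0.07 = 0.0112
  Work: 0.39 × 0.235 = 0.09165
  Promotions: 0.05 × 0.385 = 0.01925
Total = 0.1461.
Largest term belongs to Work, so Work is most probable.

Work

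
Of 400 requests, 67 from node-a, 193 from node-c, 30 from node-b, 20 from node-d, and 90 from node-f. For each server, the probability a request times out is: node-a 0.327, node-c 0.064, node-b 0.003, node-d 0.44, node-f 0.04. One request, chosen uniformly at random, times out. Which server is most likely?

Compute prior × likelihood for every hypothesis:
  node-a: 0.1675 × 0.327 = 0.0547725
  node-c: 0.4825 × 0.064 = 0.03088
  node-b: 0.075 × 0.003 = 0.000225
  node-d: 0.05 × 0.44 = 0.022
  node-f: 0.225 × 0.04 = 0.009
Normalizing constant = 0.1168775.
Largest term belongs to node-a, so node-a is most probable.

node-a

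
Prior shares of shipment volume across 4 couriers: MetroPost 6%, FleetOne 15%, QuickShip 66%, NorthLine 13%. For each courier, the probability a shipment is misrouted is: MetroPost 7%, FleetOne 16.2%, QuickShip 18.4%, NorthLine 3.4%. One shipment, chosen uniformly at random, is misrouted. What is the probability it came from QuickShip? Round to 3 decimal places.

Prior × likelihood for each hypothesis:
  MetroPost: 0.06 × 0.07 = 0.0042
  FleetOne: 0.15 × 0.162 = 0.0243
  QuickShip: 0.66 × 0.184 = 0.12144
  NorthLine: 0.13 × 0.034 = 0.00442
Normalizing constant = 0.15436.
P(QuickShip | evidence) = 0.12144 / 0.15436 ≈ 0.787.

0.787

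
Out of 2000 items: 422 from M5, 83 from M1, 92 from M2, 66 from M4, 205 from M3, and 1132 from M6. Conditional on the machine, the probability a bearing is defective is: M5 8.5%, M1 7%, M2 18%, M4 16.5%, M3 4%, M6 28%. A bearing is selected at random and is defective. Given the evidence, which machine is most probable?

By Bayes' rule, posterior ∝ prior × likelihood:
  M5: 0.211 × 0.085 = 0.017935
  M1: 0.0415 × 0.07 = 0.002905
  M2: 0.046 × 0.18 = 0.00828
  M4: 0.033 × 0.165 = 0.005445
  M3: 0.1025 × 0.04 = 0.0041
  M6: 0.566 × 0.28 = 0.15848
Sum = 0.197145.
Largest term belongs to M6, so M6 is most probable.

M6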